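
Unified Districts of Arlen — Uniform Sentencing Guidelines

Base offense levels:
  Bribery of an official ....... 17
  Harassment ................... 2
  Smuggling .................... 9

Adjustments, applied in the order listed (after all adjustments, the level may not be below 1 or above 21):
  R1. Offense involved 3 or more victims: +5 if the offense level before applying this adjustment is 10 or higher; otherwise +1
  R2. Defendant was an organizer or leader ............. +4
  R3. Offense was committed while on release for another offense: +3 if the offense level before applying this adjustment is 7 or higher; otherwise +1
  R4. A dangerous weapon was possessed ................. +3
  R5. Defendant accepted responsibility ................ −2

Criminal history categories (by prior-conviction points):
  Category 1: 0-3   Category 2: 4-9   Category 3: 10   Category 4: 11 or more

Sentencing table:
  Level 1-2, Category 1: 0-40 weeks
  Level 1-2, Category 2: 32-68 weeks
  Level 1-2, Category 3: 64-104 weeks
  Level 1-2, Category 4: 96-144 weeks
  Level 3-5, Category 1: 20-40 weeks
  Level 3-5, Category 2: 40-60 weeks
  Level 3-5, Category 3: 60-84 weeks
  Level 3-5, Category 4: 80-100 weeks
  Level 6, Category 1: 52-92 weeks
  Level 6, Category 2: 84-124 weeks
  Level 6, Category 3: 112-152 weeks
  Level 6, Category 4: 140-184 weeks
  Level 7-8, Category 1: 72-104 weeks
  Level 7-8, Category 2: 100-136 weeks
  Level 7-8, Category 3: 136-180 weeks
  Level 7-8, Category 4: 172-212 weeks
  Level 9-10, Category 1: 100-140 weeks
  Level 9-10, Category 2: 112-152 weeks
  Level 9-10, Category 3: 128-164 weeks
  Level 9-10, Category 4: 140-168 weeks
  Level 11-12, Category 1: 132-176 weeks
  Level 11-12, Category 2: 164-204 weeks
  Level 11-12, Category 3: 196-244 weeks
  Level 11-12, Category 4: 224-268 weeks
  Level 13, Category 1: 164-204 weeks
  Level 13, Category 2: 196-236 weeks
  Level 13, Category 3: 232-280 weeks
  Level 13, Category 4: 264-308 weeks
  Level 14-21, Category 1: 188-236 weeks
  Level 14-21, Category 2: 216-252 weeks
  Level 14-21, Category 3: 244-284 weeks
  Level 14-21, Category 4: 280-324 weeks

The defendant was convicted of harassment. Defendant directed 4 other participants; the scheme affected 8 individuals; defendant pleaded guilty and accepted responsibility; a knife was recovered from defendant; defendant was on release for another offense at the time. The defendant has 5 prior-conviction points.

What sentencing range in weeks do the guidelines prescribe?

Base offense level for harassment: 2.
R1 applies (level before this adjustment is 2 < 10, so +1): 2 + 1 = 3.
R2 applies: 3 + 4 = 7.
R3 applies (level before this adjustment is 7 ≥ 7, so +3): 7 + 3 = 10.
R4 applies: 10 + 3 = 13.
R5 applies: 13 − 2 = 11.
Final offense level: 11.
Criminal history: 5 prior points → Category 2 (4-9).
Level 11 falls in the 11-12 band.
Grid: Level 11-12 × Category 2 = 164-204 weeks.

164-204 weeks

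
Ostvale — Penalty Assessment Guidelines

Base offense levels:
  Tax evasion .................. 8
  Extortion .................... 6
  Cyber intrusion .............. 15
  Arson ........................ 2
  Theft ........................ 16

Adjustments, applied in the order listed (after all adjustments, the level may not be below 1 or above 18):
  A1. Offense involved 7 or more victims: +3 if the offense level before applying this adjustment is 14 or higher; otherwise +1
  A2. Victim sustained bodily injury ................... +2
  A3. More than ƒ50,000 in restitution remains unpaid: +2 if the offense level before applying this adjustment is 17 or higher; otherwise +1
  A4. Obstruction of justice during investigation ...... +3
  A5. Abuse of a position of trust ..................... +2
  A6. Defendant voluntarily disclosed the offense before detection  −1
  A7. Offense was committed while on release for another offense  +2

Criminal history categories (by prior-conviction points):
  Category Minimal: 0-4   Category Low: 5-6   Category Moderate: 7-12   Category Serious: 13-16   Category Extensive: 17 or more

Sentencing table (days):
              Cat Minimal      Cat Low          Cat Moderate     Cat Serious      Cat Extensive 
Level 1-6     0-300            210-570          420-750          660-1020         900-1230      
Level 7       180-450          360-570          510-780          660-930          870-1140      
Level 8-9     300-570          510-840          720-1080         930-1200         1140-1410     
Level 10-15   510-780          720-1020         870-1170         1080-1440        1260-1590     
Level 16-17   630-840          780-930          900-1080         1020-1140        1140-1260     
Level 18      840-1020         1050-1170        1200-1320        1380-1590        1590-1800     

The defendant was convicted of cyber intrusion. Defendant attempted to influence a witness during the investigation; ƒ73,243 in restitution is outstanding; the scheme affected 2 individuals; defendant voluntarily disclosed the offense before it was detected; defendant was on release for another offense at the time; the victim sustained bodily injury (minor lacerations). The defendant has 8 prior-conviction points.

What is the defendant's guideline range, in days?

1200-1320 days

Base offense level for cyber intrusion: 15.
A2 applies: 15 + 2 = 17.
A3 applies (level before this adjustment is 17 ≥ 17, so +2): 17 + 2 = 19.
A4 applies: 19 + 3 = 22.
A6 applies: 22 − 1 = 21.
A7 applies: 21 + 2 = 23.
Level 23 exceeds the maximum of 18; capped at 18.
Final offense level: 18.
Criminal history: 8 prior points → Category Moderate (7-12).
Level 18 falls in the 18 band.
Grid: Level 18 × Category Moderate = 1200-1320 days.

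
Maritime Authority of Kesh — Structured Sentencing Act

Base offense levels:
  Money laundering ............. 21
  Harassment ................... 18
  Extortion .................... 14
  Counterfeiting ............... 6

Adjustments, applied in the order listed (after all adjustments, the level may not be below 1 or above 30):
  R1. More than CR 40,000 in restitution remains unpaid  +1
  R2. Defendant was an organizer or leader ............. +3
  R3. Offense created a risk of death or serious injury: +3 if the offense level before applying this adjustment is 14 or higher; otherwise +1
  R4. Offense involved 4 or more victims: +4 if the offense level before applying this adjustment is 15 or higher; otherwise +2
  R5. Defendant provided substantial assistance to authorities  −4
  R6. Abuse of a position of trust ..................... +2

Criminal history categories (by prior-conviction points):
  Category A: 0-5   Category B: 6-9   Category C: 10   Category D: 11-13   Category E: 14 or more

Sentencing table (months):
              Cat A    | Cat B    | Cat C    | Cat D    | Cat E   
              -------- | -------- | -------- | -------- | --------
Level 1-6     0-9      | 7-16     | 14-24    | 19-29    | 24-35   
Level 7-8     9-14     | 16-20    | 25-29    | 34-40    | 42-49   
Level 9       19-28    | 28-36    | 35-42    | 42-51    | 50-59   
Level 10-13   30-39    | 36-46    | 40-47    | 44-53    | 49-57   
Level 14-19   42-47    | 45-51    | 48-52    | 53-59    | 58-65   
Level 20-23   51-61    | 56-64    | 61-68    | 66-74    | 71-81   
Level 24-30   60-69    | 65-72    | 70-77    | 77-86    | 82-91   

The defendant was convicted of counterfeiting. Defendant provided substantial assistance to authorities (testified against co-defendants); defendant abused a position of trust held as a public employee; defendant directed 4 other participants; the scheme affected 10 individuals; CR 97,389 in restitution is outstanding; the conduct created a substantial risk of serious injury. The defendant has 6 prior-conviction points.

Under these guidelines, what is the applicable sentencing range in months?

Base offense level for counterfeiting: 6.
R1 applies: 6 + 1 = 7.
R2 applies: 7 + 3 = 10.
R3 applies (level before this adjustment is 10 < 14, so +1): 10 + 1 = 11.
R4 applies (level before this adjustment is 11 < 15, so +2): 11 + 2 = 13.
R5 applies: 13 − 4 = 9.
R6 applies: 9 + 2 = 11.
Final offense level: 11.
Criminal history: 6 prior points → Category B (6-9).
Level 11 falls in the 10-13 band.
Grid: Level 10-13 × Category B = 36-46 months.

36-46 months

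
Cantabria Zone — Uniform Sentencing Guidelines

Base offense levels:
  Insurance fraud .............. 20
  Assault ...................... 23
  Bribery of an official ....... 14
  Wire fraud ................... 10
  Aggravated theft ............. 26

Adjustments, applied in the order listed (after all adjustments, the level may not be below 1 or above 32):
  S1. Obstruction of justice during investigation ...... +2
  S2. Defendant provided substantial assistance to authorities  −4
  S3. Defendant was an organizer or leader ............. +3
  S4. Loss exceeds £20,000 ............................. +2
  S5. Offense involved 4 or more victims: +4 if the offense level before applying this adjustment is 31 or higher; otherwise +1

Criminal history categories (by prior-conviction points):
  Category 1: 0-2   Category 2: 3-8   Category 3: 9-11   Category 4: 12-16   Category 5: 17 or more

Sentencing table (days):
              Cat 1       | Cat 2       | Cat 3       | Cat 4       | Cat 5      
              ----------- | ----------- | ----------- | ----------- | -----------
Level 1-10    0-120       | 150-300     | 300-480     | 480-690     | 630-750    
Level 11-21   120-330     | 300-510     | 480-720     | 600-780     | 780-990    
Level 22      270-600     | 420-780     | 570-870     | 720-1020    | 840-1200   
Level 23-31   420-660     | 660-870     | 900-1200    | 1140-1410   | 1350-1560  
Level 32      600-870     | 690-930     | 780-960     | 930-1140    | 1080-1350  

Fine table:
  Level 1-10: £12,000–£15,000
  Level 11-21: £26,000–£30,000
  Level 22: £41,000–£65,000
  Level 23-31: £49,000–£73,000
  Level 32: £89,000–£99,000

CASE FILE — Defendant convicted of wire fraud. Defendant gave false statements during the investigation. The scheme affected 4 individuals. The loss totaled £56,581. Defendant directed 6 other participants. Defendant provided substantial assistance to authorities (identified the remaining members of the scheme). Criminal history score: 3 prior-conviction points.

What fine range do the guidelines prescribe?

Base offense level for wire fraud: 10.
S1 applies: 10 + 2 = 12.
S2 applies: 12 − 4 = 8.
S3 applies: 8 + 3 = 11.
S4 applies: 11 + 2 = 13.
S5 applies (level before this adjustment is 13 < 31, so +1): 13 + 1 = 14.
Final offense level: 14.
Level 14 falls in the 11-21 band.
Fine table: Level 11-21 → £26,000–£30,000.

£26,000–£30,000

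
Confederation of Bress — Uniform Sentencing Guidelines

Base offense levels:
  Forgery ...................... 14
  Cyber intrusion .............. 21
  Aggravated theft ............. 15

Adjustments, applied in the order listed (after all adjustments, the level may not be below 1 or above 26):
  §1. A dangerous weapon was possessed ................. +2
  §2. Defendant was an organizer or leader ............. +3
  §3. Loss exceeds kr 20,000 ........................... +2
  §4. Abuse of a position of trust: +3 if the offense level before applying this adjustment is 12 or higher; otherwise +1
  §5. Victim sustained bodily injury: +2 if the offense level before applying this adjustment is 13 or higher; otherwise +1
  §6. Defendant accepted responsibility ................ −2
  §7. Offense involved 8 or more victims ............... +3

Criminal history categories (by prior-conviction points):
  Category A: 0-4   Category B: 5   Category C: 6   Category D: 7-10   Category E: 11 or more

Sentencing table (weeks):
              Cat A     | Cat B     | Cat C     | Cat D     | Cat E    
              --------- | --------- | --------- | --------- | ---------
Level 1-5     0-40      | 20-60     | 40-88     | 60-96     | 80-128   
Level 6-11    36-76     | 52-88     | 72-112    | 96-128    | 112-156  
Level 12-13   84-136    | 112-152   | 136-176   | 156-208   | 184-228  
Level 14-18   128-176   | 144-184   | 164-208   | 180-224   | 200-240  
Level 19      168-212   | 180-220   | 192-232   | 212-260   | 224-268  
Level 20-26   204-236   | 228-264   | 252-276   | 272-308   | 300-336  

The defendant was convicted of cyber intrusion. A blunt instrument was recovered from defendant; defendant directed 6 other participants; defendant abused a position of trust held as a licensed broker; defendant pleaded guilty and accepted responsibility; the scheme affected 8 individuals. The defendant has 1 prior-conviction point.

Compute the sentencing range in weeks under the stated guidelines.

204-236 weeks

Base offense level for cyber intrusion: 21.
§1 applies: 21 + 2 = 23.
§2 applies: 23 + 3 = 26.
§3 does not apply.
§4 applies (level before this adjustment is 26 ≥ 12, so +3): 26 + 3 = 29.
§6 applies: 29 − 2 = 27.
§7 applies: 27 + 3 = 30.
Level 30 exceeds the maximum of 26; capped at 26.
Final offense level: 26.
Criminal history: 1 prior point → Category A (0-4).
Level 26 falls in the 20-26 band.
Grid: Level 20-26 × Category A = 204-236 weeks.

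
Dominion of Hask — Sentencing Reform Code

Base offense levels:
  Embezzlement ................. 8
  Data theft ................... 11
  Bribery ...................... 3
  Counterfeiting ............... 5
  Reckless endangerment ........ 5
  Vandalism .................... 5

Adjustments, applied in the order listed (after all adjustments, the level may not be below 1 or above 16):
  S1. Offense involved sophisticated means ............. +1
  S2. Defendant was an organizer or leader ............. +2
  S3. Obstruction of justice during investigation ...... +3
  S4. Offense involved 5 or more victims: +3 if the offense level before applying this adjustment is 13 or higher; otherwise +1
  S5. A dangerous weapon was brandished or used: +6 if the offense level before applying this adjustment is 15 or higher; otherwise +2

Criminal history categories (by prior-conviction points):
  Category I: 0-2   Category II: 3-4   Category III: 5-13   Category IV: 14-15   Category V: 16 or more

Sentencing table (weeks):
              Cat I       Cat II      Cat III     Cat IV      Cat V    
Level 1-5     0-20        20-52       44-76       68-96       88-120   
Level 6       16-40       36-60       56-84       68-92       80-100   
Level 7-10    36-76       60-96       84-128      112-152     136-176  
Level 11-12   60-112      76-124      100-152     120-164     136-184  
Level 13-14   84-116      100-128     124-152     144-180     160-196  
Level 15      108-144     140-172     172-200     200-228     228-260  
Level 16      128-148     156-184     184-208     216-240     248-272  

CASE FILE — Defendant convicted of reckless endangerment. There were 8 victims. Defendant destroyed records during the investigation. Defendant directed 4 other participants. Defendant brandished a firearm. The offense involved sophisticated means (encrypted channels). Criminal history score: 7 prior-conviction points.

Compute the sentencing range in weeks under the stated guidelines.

124-152 weeks

Base offense level for reckless endangerment: 5.
S1 applies: 5 + 1 = 6.
S2 applies: 6 + 2 = 8.
S3 applies: 8 + 3 = 11.
S4 applies (level before this adjustment is 11 < 13, so +1): 11 + 1 = 12.
S5 applies (level before this adjustment is 12 < 15, so +2): 12 + 2 = 14.
Final offense level: 14.
Criminal history: 7 prior points → Category III (5-13).
Level 14 falls in the 13-14 band.
Grid: Level 13-14 × Category III = 124-152 weeks.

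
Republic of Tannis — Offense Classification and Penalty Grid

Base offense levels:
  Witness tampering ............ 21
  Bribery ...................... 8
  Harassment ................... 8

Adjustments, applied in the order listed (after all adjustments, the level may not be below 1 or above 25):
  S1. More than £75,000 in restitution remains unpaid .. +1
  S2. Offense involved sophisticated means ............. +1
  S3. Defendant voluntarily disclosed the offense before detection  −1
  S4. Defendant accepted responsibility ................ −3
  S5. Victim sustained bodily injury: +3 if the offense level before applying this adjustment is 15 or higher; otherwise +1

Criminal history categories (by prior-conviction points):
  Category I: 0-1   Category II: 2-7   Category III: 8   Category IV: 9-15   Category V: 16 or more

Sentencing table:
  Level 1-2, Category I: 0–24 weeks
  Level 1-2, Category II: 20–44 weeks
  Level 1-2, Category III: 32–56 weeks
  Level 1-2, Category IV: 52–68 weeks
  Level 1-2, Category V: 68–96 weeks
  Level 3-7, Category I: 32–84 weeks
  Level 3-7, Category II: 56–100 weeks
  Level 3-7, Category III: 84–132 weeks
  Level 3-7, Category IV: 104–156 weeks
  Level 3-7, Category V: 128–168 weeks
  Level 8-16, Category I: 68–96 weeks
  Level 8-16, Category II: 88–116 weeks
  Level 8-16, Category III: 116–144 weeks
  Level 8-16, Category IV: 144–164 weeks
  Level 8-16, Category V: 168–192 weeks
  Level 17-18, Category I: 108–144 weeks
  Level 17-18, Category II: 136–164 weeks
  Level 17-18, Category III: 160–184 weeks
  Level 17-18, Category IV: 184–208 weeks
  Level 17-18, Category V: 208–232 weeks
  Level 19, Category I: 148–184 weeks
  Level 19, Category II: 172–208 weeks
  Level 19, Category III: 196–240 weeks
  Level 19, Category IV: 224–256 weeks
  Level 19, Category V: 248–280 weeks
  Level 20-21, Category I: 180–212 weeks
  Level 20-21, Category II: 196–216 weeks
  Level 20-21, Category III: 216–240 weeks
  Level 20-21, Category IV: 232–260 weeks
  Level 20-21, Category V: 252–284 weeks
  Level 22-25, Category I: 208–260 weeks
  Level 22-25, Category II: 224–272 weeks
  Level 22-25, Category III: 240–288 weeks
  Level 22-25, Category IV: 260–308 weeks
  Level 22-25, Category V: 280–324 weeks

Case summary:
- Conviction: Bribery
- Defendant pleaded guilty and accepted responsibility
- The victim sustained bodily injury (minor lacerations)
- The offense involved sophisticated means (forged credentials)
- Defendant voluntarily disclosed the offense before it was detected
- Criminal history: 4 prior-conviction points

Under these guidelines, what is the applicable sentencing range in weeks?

56-100 weeks

Base offense level for bribery: 8.
S1 does not apply.
S2 applies: 8 + 1 = 9.
S3 applies: 9 − 1 = 8.
S4 applies: 8 − 3 = 5.
S5 applies (level before this adjustment is 5 < 15, so +1): 5 + 1 = 6.
Final offense level: 6.
Criminal history: 4 prior points → Category II (2-7).
Level 6 falls in the 3-7 band.
Grid: Level 3-7 × Category II = 56-100 weeks.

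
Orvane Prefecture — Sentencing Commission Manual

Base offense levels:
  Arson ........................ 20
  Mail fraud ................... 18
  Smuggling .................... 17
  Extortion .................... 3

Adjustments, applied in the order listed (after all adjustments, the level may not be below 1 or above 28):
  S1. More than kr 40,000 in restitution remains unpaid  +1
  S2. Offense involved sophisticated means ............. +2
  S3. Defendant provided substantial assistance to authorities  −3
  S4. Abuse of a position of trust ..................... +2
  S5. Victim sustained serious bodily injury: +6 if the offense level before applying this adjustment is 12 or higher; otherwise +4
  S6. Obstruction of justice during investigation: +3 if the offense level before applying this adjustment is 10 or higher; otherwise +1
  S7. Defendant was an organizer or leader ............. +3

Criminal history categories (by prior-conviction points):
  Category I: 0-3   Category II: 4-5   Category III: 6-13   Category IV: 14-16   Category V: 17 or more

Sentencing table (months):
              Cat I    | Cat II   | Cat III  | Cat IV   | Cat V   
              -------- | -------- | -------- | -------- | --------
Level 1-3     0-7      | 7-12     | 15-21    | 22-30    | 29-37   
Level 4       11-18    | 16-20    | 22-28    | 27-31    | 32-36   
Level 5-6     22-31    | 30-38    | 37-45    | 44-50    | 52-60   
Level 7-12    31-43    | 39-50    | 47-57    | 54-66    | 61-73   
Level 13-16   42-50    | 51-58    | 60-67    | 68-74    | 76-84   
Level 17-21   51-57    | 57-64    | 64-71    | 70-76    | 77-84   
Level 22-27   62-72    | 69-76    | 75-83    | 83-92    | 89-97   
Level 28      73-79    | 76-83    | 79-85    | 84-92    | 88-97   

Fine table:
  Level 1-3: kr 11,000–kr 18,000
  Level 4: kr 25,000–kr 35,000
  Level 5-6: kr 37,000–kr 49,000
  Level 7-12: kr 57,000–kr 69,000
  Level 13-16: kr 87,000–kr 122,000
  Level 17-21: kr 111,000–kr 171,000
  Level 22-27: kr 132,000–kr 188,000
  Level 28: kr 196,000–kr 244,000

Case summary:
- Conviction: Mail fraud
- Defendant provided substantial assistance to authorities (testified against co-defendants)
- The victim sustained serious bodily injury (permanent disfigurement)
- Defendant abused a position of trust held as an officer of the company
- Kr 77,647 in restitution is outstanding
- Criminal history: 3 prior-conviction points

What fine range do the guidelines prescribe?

Base offense level for mail fraud: 18.
S1 applies: 18 + 1 = 19.
S2 does not apply.
S3 applies: 19 − 3 = 16.
S4 applies: 16 + 2 = 18.
S5 applies (level before this adjustment is 18 ≥ 12, so +6): 18 + 6 = 24.
S6 does not apply.
S7 does not apply.
Final offense level: 24.
Level 24 falls in the 22-27 band.
Fine table: Level 22-27 → kr 132,000–kr 188,000.

kr 132,000–kr 188,000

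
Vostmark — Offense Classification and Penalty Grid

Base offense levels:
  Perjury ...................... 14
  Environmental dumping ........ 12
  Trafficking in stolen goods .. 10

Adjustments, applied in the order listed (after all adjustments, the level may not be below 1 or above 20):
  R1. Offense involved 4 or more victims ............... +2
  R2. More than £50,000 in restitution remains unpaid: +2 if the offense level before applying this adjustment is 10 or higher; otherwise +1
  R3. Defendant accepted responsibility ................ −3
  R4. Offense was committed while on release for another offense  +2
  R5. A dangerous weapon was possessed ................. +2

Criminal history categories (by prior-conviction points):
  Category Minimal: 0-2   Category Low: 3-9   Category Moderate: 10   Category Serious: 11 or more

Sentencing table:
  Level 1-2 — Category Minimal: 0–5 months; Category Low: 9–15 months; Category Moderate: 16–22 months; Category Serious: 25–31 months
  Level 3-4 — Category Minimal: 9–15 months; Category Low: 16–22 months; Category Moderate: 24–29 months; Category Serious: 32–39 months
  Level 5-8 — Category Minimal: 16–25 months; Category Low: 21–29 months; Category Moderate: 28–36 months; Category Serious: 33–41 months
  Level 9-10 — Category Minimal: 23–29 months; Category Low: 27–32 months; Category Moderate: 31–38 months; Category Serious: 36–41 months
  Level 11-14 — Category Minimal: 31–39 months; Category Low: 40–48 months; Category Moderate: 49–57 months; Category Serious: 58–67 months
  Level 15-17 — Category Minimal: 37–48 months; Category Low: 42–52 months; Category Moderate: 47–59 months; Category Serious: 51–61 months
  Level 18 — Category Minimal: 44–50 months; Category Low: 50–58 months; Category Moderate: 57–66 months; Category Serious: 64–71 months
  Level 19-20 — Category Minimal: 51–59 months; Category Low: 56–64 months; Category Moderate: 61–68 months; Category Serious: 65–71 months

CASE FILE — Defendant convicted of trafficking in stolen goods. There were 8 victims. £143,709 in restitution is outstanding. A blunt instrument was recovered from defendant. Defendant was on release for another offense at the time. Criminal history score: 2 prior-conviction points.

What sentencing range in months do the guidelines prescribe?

Base offense level for trafficking in stolen goods: 10.
R1 applies: 10 + 2 = 12.
R2 applies (level before this adjustment is 12 ≥ 10, so +2): 12 + 2 = 14.
R3 does not apply.
R4 applies: 14 + 2 = 16.
R5 applies: 16 + 2 = 18.
Final offense level: 18.
Criminal history: 2 prior points → Category Minimal (0-2).
Level 18 falls in the 18 band.
Grid: Level 18 × Category Minimal = 44-50 months.

44-50 months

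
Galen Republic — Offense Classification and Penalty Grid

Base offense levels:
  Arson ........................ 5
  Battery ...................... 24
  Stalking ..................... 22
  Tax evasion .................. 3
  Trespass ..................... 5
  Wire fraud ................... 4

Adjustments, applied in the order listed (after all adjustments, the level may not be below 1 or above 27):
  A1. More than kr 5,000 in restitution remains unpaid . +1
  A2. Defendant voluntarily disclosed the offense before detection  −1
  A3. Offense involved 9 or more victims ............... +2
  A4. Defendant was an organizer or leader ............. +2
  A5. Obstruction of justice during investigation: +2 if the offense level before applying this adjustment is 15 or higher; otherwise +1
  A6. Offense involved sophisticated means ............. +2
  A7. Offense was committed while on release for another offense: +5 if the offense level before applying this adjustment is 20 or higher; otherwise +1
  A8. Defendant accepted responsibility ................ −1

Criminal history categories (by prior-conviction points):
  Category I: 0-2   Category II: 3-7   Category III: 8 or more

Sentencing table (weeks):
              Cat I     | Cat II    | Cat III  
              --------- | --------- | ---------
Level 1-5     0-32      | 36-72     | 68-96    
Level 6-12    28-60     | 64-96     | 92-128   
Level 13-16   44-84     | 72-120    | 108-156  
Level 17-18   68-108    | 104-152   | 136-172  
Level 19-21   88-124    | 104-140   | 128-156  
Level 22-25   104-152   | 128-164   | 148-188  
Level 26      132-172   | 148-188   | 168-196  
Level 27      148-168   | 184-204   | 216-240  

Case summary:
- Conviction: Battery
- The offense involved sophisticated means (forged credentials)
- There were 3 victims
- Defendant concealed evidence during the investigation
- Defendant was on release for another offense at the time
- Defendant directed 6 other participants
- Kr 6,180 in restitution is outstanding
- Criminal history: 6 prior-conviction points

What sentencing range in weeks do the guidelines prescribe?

184-204 weeks

Base offense level for battery: 24.
A1 applies: 24 + 1 = 25.
A4 applies: 25 + 2 = 27.
A5 applies (level before this adjustment is 27 ≥ 15, so +2): 27 + 2 = 29.
A6 applies: 29 + 2 = 31.
A7 applies (level before this adjustment is 31 ≥ 20, so +5): 31 + 5 = 36.
Level 36 exceeds the maximum of 27; capped at 27.
Final offense level: 27.
Criminal history: 6 prior points → Category II (3-7).
Level 27 falls in the 27 band.
Grid: Level 27 × Category II = 184-204 weeks.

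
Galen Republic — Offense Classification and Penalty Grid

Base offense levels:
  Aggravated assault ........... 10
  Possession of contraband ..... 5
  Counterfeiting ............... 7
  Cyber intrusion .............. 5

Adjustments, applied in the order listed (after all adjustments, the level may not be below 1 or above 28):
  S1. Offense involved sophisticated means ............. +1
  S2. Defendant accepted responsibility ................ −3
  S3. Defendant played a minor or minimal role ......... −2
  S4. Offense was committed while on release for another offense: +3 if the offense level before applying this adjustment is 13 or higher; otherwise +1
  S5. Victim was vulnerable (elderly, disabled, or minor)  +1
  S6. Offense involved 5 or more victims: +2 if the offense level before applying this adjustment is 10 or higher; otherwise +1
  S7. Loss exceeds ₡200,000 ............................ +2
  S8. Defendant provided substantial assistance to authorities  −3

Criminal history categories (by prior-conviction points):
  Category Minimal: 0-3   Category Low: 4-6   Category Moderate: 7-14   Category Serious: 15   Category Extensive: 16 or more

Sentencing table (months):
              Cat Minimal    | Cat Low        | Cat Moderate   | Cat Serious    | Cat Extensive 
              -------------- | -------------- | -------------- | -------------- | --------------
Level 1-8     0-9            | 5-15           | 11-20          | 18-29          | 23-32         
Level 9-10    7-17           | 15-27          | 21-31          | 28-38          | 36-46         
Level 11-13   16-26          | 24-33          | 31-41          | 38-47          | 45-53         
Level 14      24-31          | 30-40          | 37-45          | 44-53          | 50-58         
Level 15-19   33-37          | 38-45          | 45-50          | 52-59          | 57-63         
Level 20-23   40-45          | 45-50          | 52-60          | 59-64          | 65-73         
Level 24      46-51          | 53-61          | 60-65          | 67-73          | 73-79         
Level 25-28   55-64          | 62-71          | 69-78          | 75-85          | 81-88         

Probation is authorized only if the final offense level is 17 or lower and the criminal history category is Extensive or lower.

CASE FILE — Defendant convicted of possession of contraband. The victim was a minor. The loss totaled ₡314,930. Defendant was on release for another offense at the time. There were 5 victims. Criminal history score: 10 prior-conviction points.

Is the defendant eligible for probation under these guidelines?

Base offense level for possession of contraband: 5.
S2 does not apply.
S3 does not apply.
S4 applies (level before this adjustment is 5 < 13, so +1): 5 + 1 = 6.
S5 applies: 6 + 1 = 7.
S6 applies (level before this adjustment is 7 < 10, so +1): 7 + 1 = 8.
S7 applies: 8 + 2 = 10.
S8 does not apply.
Final offense level: 10.
Criminal history: 10 prior points → Category Moderate (7-14).
Level 10 falls in the 9-10 band.
Grid: Level 9-10 × Category Moderate = 21-31 months.
Probation check: level 10 ≤ 17 and category Moderate ≤ Extensive → eligible.

Yes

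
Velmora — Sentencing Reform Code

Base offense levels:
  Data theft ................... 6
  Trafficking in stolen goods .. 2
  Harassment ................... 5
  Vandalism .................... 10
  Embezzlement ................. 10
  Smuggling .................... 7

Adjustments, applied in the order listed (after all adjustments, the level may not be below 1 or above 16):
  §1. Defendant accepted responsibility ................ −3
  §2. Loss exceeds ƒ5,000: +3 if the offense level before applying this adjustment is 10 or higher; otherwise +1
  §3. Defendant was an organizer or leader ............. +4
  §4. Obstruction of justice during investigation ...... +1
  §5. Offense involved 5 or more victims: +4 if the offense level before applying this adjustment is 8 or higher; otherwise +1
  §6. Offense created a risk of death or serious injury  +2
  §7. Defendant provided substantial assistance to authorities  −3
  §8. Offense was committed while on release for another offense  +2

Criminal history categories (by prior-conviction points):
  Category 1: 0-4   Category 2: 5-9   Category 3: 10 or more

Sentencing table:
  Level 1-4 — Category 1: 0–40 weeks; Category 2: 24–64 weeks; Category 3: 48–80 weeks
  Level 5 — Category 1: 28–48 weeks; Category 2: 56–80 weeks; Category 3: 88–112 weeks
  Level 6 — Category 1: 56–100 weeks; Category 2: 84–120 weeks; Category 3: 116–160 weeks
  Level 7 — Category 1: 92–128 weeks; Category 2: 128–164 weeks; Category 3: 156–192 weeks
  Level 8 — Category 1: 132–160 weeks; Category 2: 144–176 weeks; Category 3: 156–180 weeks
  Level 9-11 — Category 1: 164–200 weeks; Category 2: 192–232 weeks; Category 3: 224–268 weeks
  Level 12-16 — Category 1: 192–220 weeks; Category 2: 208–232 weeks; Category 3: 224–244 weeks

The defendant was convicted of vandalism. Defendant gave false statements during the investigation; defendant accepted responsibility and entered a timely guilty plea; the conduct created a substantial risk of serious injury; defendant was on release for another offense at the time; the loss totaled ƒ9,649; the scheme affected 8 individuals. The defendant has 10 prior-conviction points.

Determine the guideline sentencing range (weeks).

224-244 weeks

Base offense level for vandalism: 10.
§1 applies: 10 − 3 = 7.
§2 applies (level before this adjustment is 7 < 10, so +1): 7 + 1 = 8.
§3 does not apply.
§4 applies: 8 + 1 = 9.
§5 applies (level before this adjustment is 9 ≥ 8, so +4): 9 + 4 = 13.
§6 applies: 13 + 2 = 15.
§7 does not apply.
§8 applies: 15 + 2 = 17.
Level 17 exceeds the maximum of 16; capped at 16.
Final offense level: 16.
Criminal history: 10 prior points → Category 3 (10+).
Level 16 falls in the 12-16 band.
Grid: Level 12-16 × Category 3 = 224-244 weeks.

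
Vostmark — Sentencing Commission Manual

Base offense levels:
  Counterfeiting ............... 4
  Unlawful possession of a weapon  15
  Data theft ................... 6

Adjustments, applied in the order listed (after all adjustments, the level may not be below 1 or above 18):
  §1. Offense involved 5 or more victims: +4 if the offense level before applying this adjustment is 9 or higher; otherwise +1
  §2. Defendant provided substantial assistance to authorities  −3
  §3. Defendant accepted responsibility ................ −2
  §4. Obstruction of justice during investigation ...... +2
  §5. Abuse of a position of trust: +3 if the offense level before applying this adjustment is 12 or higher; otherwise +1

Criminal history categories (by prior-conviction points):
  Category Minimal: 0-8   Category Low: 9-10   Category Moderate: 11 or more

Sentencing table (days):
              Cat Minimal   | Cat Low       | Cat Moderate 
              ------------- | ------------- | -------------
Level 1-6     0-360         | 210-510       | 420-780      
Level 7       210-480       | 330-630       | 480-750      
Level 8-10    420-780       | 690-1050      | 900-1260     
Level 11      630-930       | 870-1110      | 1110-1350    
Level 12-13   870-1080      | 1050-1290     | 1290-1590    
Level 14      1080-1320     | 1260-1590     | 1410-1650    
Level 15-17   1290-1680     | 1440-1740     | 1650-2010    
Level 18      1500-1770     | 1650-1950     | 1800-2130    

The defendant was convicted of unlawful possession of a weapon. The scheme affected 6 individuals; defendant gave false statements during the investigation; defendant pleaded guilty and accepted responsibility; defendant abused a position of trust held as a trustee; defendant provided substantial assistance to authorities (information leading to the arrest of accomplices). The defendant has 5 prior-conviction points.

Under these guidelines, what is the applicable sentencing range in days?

1500-1770 days

Base offense level for unlawful possession of a weapon: 15.
§1 applies (level before this adjustment is 15 ≥ 9, so +4): 15 + 4 = 19.
§2 applies: 19 − 3 = 16.
§3 applies: 16 − 2 = 14.
§4 applies: 14 + 2 = 16.
§5 applies (level before this adjustment is 16 ≥ 12, so +3): 16 + 3 = 19.
Level 19 exceeds the maximum of 18; capped at 18.
Final offense level: 18.
Criminal history: 5 prior points → Category Minimal (0-8).
Level 18 falls in the 18 band.
Grid: Level 18 × Category Minimal = 1500-1770 days.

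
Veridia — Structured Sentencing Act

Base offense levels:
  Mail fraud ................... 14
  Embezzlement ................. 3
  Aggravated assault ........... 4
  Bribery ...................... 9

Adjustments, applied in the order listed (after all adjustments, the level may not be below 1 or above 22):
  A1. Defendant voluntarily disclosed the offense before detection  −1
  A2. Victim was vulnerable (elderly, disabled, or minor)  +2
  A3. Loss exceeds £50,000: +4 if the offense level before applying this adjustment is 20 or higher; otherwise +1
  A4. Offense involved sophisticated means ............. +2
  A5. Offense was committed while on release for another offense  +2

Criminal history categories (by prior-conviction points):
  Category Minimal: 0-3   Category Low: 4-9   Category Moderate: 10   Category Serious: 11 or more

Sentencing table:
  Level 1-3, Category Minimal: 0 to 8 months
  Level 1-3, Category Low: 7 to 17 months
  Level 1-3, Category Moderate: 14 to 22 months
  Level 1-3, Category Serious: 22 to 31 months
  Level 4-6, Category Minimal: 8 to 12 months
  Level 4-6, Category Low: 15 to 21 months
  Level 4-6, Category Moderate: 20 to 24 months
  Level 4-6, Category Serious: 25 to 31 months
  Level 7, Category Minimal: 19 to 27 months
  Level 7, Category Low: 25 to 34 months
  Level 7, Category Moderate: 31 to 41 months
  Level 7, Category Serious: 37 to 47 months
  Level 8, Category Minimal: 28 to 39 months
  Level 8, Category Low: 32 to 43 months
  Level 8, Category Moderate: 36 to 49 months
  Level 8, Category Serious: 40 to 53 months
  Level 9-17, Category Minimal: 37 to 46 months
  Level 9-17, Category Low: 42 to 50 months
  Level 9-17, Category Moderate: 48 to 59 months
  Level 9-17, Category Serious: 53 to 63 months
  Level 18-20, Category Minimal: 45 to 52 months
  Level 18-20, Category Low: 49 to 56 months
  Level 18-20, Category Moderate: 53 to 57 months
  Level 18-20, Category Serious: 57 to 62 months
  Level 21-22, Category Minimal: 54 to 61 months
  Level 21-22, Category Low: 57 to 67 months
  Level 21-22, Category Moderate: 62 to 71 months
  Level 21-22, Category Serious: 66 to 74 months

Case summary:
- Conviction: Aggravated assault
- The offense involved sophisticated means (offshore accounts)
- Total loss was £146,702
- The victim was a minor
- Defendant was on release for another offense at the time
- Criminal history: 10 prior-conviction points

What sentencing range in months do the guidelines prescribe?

Base offense level for aggravated assault: 4.
A1 does not apply.
A2 applies: 4 + 2 = 6.
A3 applies (level before this adjustment is 6 < 20, so +1): 6 + 1 = 7.
A4 applies: 7 + 2 = 9.
A5 applies: 9 + 2 = 11.
Final offense level: 11.
Criminal history: 10 prior points → Category Moderate (10).
Level 11 falls in the 9-17 band.
Grid: Level 9-17 × Category Moderate = 48-59 months.

48-59 months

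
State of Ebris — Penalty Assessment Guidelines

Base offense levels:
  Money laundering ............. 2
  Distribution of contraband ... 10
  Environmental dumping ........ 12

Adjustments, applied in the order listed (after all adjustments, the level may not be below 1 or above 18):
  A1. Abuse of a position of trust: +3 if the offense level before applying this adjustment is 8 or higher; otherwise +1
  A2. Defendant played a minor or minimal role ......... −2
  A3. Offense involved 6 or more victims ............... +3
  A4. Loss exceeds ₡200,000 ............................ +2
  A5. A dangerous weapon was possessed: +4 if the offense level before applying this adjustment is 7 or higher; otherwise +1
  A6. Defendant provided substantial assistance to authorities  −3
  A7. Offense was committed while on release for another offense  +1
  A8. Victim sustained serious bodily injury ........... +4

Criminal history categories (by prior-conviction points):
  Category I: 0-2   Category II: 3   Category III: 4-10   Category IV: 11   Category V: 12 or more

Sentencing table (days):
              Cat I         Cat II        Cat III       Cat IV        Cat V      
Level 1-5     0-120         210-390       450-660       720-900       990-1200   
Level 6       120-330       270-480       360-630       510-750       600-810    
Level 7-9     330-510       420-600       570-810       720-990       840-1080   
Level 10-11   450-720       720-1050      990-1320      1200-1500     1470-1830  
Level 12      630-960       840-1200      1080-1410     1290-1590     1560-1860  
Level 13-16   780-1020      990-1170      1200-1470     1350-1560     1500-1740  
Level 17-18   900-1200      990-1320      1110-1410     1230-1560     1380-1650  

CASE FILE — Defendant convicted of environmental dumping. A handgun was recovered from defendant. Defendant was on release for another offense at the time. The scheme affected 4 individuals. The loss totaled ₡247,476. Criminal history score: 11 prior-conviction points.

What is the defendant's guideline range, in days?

1230-1560 days

Base offense level for environmental dumping: 12.
A3 does not apply.
A4 applies: 12 + 2 = 14.
A5 applies (level before this adjustment is 14 ≥ 7, so +4): 14 + 4 = 18.
A7 applies: 18 + 1 = 19.
A8 does not apply.
Level 19 exceeds the maximum of 18; capped at 18.
Final offense level: 18.
Criminal history: 11 prior points → Category IV (11).
Level 18 falls in the 17-18 band.
Grid: Level 17-18 × Category IV = 1230-1560 days.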